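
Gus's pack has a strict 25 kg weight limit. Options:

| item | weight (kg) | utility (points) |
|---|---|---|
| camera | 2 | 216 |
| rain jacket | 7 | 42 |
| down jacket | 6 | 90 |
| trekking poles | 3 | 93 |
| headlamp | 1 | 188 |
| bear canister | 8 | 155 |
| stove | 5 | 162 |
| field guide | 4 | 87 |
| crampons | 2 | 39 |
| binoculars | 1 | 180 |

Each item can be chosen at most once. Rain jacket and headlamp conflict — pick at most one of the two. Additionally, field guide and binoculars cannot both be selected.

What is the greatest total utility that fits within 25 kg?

Ranking by ratio (utility/kg): headlamp 188.00, binoculars 180.00, camera 108.00.
Taking camera + trekking poles + headlamp + bear canister + stove + crampons + binoculars: 22 kg used, 1033 in utility.

1033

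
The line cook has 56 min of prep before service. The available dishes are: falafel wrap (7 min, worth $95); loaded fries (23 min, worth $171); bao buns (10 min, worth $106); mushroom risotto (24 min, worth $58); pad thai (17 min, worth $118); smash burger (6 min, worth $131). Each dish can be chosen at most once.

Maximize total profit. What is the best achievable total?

Greedy by ratio would take falafel wrap + loaded fries + bao buns + smash burger: 46 min used, total 503.
Replace falafel wrap with pad thai: the trade gains 23 net, giving 526 at 56 min.
Next best is falafel wrap + loaded fries + pad thai + smash burger at 515 (53 min) — short by 11.

526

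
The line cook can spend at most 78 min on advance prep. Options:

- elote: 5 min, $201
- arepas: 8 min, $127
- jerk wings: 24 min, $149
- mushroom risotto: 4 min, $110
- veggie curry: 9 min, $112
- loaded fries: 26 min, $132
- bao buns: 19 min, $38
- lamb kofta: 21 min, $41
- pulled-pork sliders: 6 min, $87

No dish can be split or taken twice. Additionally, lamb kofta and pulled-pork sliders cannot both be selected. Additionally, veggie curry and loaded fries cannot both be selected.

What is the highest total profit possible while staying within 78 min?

824

Ranking by ratio (profit/min): elote 40.20, mushroom risotto 27.50, arepas 15.88, pulled-pork sliders 14.50.
Best packing: elote + arepas + jerk wings + mushroom risotto + veggie curry + bao buns + pulled-pork sliders — 75 min, 824 total.
That's the maximum — no feasible swap from here does better than 824.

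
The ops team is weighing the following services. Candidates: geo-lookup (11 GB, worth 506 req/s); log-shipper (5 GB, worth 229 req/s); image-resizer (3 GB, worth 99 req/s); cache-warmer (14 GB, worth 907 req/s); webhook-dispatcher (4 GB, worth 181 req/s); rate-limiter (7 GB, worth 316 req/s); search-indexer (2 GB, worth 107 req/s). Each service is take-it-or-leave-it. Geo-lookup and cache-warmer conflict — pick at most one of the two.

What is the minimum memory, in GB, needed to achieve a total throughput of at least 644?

14

Need the lightest bundle worth ≥ 644.
Taking cache-warmer gives 907 (≥ 644) for 14 GB.
No combination under 14 GB hits 644.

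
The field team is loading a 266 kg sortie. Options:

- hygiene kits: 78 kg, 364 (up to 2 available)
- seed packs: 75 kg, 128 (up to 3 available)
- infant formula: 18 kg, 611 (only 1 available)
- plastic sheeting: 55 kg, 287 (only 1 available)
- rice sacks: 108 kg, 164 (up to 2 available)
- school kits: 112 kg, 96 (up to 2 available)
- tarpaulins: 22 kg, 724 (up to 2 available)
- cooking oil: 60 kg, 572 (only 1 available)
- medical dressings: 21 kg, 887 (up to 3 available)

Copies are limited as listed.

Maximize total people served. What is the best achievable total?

5656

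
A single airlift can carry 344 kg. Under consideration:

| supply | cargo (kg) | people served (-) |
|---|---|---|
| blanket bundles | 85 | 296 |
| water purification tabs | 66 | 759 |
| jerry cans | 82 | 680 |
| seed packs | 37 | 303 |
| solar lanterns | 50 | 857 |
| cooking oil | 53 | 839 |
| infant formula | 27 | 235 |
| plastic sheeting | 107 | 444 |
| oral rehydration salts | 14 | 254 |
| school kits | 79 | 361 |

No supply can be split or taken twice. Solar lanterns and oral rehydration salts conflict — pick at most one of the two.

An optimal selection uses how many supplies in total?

Best achievable people served is 3673.
water purification tabs + jerry cans + seed packs + solar lanterns + cooking oil + infant formula hits 3673 at 315 kg.
Every optimal selection uses 6 supplies.

6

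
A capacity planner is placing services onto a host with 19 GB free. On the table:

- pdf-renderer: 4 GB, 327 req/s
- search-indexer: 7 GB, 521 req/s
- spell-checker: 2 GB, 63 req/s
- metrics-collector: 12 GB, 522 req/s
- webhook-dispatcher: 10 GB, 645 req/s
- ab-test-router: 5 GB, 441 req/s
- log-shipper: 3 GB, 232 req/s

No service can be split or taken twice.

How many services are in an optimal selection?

4

Optimal total is 1521.
For example pdf-renderer + search-indexer + ab-test-router + log-shipper achieves it, using 19 GB.
All optima have 4 services.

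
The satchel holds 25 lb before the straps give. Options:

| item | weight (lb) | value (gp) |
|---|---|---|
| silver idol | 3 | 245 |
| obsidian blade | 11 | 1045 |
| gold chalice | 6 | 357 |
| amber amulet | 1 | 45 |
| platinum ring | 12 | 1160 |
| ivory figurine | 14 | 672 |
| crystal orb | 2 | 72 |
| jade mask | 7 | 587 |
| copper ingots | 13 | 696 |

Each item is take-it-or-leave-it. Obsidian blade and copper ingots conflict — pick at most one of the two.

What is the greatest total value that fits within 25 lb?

2277

The ratio heuristic lands on obsidian blade + amber amulet + platinum ring (2250) but leaves 1 lb idle.
Dropping amber amulet frees 1 lb; slotting in crystal orb (2 lb) lifts the total to 2277 at 25 lb.
Runner-up obsidian blade + amber amulet + platinum ring tops out at 2250.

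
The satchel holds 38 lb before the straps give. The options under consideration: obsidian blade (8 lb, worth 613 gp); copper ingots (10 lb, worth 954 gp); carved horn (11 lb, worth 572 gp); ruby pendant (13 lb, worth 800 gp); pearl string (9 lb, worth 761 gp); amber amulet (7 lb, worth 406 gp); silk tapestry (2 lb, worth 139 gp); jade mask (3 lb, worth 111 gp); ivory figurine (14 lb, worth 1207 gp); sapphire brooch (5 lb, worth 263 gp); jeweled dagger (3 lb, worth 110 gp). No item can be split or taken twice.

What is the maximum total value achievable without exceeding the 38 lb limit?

3185

A density-first pass picks copper ingots + pearl string + silk tapestry + jade mask + ivory figurine — 3172 at 38 lb.
Dropping silk tapestry and jade mask frees 5 lb; slotting in sapphire brooch (5 lb) lifts the total to 3185 at 38 lb.
Runner-up copper ingots + pearl string + silk tapestry + jade mask + ivory figurine tops out at 3172.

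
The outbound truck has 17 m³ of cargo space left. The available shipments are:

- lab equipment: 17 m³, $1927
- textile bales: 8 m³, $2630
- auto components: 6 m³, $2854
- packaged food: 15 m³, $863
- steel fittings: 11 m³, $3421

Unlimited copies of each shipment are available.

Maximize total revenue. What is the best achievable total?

Greedy by ratio would take 2×auto components: 12 m³ used, total 5708.
The 6 m³ tied up in auto components is better spent on steel fittings — total rises to 6275 (17 m³).

6275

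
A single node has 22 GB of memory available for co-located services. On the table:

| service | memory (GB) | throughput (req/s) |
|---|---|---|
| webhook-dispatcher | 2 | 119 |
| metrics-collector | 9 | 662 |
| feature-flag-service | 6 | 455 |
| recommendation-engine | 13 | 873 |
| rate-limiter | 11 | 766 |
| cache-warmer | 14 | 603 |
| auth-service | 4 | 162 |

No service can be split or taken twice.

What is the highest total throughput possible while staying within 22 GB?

1547

Ranking by ratio (throughput/GB): feature-flag-service 75.83, metrics-collector 73.56, rate-limiter 69.64.
Filling by ratio: webhook-dispatcher + metrics-collector + feature-flag-service + auth-service for 1398, with 1 GB left unused.
Replace feature-flag-service and auth-service with rate-limiter: the trade gains 149 net, giving 1547 at 22 GB.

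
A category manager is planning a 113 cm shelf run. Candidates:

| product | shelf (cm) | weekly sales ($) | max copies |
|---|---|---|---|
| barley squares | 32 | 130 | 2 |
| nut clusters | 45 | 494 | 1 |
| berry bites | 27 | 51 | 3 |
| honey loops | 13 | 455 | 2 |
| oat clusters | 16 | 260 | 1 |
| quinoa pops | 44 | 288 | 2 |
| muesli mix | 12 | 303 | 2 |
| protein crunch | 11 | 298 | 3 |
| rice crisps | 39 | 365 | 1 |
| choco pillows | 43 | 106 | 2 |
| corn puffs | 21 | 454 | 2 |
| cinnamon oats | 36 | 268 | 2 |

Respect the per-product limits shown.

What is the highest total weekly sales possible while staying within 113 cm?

Greedy by ratio would take 2×honey loops + 2×muesli mix + 3×protein crunch + corn puffs: 104 cm used, total 2864.
Dropping muesli mix frees 12 cm; slotting in corn puffs (21 cm) lifts the total to 3015 at 113 cm.
No other feasible combination exceeds 3015.

3015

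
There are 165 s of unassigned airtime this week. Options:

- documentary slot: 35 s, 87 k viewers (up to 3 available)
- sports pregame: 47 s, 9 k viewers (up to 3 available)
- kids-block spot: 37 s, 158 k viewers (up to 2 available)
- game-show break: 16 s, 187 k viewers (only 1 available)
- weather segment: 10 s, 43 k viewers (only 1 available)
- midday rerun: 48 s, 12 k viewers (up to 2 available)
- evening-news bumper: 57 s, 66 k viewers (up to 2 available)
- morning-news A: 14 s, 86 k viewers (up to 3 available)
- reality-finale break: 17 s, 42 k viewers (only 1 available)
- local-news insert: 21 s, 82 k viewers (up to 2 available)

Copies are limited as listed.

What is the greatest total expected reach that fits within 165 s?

886

Best packing: 2×kids-block spot + game-show break + weather segment + 3×morning-news A + local-news insert — 163 s, 886 total.
No other feasible combination exceeds 886.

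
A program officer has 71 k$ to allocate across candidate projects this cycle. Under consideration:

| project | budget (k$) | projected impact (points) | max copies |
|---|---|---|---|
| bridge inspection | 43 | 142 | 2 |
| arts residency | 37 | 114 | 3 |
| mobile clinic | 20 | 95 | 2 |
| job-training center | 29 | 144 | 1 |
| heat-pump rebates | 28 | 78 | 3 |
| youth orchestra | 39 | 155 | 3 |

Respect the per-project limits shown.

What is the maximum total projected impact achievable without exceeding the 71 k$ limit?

334

By projected impact per k$: job-training center 4.97, mobile clinic 4.75, youth orchestra 3.97 lead.
2×mobile clinic + job-training center uses 69 of the 71 k$ and totals 334.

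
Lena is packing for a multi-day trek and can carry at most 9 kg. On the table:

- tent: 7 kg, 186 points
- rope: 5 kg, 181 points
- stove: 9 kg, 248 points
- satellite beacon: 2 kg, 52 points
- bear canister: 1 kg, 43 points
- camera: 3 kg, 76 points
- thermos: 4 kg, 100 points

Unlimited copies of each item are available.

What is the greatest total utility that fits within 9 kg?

387

Density check — bear canister 43.00, rope 36.20, stove 27.56, tent 26.57 are the best per kg.
The ratio ordering already packs tightly: 9×bear canister, 9 kg, 387.
No other feasible combination exceeds 387.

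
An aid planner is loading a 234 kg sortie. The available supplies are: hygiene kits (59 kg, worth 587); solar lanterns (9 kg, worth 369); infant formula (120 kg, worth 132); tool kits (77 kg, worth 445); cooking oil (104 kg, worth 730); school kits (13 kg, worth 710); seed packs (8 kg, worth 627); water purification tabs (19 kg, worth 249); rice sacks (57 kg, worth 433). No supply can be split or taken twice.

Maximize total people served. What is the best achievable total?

Taking the top-ratio supplies first gives hygiene kits + solar lanterns + school kits + seed packs + water purification tabs + rice sacks for 2975 (165 kg).
Replace rice sacks with cooking oil: the trade gains 297 net, giving 3272 at 212 kg.
The spare 22 kg is too small for any remaining supply, and no exchange beats 3272.

3272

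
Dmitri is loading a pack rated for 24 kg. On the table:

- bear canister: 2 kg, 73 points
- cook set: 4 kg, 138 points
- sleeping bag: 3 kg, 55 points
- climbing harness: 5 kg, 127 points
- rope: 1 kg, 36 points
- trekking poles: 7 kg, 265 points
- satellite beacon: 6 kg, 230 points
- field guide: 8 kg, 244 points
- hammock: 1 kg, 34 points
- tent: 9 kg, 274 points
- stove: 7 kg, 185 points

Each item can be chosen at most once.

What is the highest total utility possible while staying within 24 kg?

Greedy by ratio would take bear canister + cook set + sleeping bag + rope + trekking poles + satellite beacon + hammock: 24 kg used, total 831.
The 8 kg tied up in cook set and sleeping bag and hammock is better spent on field guide — total rises to 848 (24 kg).
Runner-up bear canister + trekking poles + satellite beacon + field guide + hammock tops out at 846.

848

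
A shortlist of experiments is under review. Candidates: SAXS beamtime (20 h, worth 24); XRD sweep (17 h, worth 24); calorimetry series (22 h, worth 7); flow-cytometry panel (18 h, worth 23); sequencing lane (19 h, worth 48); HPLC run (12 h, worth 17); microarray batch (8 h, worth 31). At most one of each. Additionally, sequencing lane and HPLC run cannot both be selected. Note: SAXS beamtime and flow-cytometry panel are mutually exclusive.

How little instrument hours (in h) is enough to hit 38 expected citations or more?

Look for the lowest-instrument combination reaching 38.
sequencing lane reaches 48 using 19 h.
Any bundle with less than 19 h falls short of 38.

19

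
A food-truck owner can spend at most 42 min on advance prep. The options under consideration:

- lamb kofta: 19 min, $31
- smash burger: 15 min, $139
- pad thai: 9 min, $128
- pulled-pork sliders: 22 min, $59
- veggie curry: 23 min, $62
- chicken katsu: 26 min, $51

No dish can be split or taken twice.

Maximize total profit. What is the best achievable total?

267

Density check — pad thai 14.22, smash burger 9.27, veggie curry 2.70 are the best per min.
The ratio ordering already packs tightly: smash burger + pad thai, 24 min, 267.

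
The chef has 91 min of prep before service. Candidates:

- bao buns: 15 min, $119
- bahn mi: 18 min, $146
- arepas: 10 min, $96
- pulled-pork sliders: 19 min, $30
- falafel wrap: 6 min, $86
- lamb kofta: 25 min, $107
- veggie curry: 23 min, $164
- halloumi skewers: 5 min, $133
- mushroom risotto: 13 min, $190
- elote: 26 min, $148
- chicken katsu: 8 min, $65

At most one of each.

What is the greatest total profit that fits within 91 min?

Ranking by ratio (profit/min): halloumi skewers 26.60, mushroom risotto 14.62, falafel wrap 14.33.
Greedy by ratio would take bao buns + bahn mi + arepas + falafel wrap + halloumi skewers + mushroom risotto + chicken katsu: 75 min used, total 835.
The 8 min tied up in chicken katsu is better spent on veggie curry — total rises to 934 (90 min).
Next best is bao buns + bahn mi + falafel wrap + veggie curry + halloumi skewers + mushroom risotto + chicken katsu at 903 (88 min) — short by 31.

934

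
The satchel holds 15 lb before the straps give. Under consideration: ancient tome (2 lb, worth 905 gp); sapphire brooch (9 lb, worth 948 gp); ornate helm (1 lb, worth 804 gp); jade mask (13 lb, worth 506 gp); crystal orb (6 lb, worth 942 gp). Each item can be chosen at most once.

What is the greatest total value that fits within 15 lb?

2657

Taking the top-ratio items first gives ancient tome + ornate helm + crystal orb for 2651 (9 lb).
Dropping crystal orb frees 6 lb; slotting in sapphire brooch (9 lb) lifts the total to 2657 at 12 lb.
Nothing else within 15 lb beats 2657.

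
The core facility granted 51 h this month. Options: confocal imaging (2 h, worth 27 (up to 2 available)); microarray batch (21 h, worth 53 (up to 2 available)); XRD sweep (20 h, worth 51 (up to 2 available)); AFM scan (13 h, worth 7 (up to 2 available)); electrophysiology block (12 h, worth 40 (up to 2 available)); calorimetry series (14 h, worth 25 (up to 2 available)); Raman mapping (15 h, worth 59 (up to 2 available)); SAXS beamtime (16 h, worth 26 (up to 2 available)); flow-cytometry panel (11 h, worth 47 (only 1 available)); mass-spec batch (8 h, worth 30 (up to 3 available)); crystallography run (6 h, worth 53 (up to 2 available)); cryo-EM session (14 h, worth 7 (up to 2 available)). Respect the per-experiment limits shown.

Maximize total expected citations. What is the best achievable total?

Ranking by ratio (expected citations/h): confocal imaging 13.50, crystallography run 8.83, flow-cytometry panel 4.27, Raman mapping 3.93.
A density-first pass picks 2×confocal imaging + Raman mapping + flow-cytometry panel + mass-spec batch + 2×crystallography run — 296 at 50 h.
The 15 h tied up in Raman mapping is better spent on 2×mass-spec batch — total rises to 297 (51 h).

297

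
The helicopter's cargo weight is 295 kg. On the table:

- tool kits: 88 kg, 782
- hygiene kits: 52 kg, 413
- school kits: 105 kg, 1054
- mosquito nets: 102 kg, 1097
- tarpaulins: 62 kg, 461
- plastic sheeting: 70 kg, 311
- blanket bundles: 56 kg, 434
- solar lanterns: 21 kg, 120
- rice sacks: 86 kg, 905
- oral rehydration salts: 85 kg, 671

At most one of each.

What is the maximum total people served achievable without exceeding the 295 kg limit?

School kits + mosquito nets + rice sacks uses 293 of the 295 kg and totals 3056.

3056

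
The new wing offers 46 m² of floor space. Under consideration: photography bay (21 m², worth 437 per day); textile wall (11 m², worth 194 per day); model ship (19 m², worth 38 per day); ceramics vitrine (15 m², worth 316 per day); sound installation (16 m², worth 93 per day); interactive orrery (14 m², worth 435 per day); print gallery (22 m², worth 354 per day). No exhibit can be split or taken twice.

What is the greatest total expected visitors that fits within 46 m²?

1066

Taking the top-ratio exhibits first gives textile wall + ceramics vitrine + interactive orrery for 945 (40 m²).
The 15 m² tied up in ceramics vitrine is better spent on photography bay — total rises to 1066 (46 m²).
The closest alternative, textile wall + ceramics vitrine + interactive orrery, reaches only 945.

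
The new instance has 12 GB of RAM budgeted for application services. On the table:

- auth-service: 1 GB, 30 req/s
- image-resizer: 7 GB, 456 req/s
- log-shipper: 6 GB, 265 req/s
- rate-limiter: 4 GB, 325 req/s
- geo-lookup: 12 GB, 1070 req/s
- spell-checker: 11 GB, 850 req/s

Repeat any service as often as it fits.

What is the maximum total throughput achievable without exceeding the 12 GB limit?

The ratio ordering already packs tightly: geo-lookup, 12 GB, 1070.

1070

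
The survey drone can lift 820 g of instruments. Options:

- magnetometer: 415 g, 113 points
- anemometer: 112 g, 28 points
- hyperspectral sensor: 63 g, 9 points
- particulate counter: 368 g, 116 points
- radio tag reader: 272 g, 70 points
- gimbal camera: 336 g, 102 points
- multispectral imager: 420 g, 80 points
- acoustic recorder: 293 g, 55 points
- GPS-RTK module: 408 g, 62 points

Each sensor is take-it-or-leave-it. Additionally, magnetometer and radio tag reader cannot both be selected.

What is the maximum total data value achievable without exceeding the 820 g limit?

246

Best packing: anemometer + particulate counter + gimbal camera — 816 g, 246 total.
Runner-up magnetometer + particulate counter tops out at 229.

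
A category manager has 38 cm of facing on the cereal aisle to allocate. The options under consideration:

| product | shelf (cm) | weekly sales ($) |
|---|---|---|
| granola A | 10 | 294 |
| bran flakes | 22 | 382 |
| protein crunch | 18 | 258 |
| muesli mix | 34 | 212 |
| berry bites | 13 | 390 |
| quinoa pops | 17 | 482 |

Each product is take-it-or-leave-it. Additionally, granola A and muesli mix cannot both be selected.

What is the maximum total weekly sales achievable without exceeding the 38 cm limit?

872

The ratio heuristic lands on granola A + berry bites (684) but leaves 15 cm idle.
The 10 cm tied up in granola A is better spent on quinoa pops — total rises to 872 (30 cm).
Next best is granola A + quinoa pops at 776 (27 cm) — short by 96.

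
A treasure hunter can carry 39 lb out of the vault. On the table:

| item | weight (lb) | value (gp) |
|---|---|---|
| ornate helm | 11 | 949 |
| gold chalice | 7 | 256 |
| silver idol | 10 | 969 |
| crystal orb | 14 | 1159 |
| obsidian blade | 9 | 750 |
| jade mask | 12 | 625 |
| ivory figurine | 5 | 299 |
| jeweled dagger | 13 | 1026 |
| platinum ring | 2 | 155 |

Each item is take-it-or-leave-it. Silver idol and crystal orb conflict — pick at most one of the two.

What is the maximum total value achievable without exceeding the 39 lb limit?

The ratio heuristic lands on ornate helm + silver idol + obsidian blade + ivory figurine + platinum ring (3122) but leaves 2 lb idle.
Dropping obsidian blade and platinum ring frees 11 lb; slotting in jeweled dagger (13 lb) lifts the total to 3243 at 39 lb.

3243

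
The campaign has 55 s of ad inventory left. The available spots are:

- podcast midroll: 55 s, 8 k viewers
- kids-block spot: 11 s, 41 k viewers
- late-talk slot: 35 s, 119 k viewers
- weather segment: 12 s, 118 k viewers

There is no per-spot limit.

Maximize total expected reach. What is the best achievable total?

472

By expected reach per s: weather segment 9.83, kids-block spot 3.73, late-talk slot 3.40 lead.
4×weather segment uses 48 of the 55 s and totals 472.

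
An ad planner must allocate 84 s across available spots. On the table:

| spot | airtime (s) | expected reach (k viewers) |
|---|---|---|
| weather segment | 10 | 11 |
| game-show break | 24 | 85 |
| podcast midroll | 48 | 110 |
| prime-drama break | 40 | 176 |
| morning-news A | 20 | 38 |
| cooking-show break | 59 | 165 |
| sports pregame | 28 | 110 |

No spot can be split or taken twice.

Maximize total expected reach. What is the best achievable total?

Taking the top-ratio spots first gives weather segment + prime-drama break + sports pregame for 297 (78 s).
Replace weather segment and sports pregame with game-show break + morning-news A: the trade gains 2 net, giving 299 at 84 s.
Next best is weather segment + prime-drama break + sports pregame at 297 (78 s) — short by 2.

299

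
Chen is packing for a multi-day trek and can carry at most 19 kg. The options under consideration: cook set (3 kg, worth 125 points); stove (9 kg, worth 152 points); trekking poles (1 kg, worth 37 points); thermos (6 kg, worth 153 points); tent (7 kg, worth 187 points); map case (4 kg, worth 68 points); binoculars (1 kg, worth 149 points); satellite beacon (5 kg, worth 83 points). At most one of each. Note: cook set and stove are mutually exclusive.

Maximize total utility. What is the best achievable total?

651

Best packing: cook set + trekking poles + thermos + tent + binoculars — 18 kg, 651 total.
Runner-up cook set + thermos + tent + binoculars tops out at 614.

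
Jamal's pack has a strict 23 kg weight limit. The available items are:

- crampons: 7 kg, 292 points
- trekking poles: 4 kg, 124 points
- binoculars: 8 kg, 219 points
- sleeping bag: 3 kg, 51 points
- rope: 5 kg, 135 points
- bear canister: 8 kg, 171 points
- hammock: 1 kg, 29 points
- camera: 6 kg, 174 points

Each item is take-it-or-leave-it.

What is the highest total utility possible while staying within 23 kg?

Density check — crampons 41.71, trekking poles 31.00, hammock 29.00, camera 29.00 are the best per kg.
Taking crampons + trekking poles + rope + hammock + camera: 23 kg used, 754 in utility.
Runner-up crampons + trekking poles + rope + camera tops out at 725.

754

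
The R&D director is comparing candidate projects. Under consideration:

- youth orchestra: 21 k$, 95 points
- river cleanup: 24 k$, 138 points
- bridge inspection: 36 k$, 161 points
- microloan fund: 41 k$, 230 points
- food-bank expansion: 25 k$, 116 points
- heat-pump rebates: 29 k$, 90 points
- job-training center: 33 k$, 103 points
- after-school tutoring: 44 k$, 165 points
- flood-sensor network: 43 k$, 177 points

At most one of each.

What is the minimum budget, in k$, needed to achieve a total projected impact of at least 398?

Need the lightest bundle worth ≥ 398.
microloan fund + flood-sensor network: 407 projected impact at 84 k$.
Any bundle with less than 84 k$ falls short of 398.

84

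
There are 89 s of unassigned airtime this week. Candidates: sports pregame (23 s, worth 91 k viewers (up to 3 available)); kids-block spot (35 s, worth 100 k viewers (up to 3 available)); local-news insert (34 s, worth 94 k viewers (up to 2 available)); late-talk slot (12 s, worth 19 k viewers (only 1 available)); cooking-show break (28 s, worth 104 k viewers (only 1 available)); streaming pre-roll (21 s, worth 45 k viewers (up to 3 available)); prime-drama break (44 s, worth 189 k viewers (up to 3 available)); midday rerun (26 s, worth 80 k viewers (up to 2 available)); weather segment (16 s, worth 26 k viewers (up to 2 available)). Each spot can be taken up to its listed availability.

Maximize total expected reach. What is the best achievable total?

378

2×prime-drama break uses 88 of the 89 s and totals 378.
That's the maximum — no swap from here does better than 378.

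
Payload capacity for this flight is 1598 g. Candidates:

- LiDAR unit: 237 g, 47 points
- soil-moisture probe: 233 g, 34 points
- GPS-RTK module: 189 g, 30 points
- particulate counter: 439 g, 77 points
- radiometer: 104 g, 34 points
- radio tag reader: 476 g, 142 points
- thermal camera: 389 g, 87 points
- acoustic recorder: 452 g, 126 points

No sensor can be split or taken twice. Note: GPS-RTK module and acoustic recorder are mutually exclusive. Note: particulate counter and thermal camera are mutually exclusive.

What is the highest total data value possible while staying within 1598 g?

402

Taking the top-ratio sensors first gives radiometer + radio tag reader + thermal camera + acoustic recorder for 389 (1421 g).
Dropping radiometer frees 104 g; slotting in LiDAR unit (237 g) lifts the total to 402 at 1554 g.
The closest alternative, soil-moisture probe + radio tag reader + thermal camera + acoustic recorder, reaches only 389.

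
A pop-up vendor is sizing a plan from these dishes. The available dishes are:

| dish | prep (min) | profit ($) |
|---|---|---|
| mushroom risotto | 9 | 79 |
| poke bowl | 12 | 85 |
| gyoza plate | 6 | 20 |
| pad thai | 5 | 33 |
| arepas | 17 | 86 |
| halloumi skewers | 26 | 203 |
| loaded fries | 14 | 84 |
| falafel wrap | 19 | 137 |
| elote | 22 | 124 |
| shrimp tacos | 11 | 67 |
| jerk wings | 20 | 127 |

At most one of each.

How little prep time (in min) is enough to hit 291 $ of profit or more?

40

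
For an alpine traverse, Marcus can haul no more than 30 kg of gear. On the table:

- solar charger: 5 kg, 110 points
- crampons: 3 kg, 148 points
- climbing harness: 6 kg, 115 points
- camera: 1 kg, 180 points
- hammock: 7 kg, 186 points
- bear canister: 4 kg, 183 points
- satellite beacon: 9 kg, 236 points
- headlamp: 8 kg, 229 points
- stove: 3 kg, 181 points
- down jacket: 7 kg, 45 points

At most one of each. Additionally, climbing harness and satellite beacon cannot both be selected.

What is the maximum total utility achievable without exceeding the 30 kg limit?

The ratio heuristic lands on crampons + camera + hammock + bear canister + headlamp + stove (1107) but leaves 4 kg idle.
Dropping hammock frees 7 kg; slotting in satellite beacon (9 kg) lifts the total to 1157 at 28 kg.

1157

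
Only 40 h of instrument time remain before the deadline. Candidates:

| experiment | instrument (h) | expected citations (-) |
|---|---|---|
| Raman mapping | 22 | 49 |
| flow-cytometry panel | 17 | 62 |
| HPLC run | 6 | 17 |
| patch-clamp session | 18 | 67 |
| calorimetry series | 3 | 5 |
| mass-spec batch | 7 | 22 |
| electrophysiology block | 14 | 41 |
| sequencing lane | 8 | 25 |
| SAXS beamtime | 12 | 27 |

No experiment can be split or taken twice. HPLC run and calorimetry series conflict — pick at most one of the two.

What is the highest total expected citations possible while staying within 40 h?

134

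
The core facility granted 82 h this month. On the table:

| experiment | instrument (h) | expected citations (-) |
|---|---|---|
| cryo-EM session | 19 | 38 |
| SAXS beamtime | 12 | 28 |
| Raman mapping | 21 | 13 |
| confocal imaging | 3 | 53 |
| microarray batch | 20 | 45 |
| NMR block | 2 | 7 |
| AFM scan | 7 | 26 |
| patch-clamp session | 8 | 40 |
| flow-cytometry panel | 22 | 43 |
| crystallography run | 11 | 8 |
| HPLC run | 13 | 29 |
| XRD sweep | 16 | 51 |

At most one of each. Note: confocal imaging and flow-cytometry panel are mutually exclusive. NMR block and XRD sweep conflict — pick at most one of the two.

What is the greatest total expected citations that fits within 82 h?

Taking SAXS beamtime + confocal imaging + microarray batch + AFM scan + patch-clamp session + HPLC run + XRD sweep: 79 h used, 272 in expected citations.
Next best is cryo-EM session + SAXS beamtime + confocal imaging + AFM scan + patch-clamp session + HPLC run + XRD sweep at 265 (78 h) — short by 7.

272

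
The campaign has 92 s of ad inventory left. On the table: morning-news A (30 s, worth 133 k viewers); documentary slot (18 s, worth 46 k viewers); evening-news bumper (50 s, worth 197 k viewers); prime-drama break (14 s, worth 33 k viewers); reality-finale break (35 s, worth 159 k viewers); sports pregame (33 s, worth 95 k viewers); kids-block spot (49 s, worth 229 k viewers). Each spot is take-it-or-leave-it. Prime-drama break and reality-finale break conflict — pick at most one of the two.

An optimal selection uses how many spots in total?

2

Best achievable expected reach is 388.
For example reality-finale break + kids-block spot achieves it, using 84 s.
All optima have 2 spots.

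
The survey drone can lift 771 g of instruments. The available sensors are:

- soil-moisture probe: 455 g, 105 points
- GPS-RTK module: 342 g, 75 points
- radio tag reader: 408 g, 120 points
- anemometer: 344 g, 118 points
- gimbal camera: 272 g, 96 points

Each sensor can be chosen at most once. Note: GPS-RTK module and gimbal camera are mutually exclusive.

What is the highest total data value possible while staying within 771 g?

238

Greedy by ratio would take anemometer + gimbal camera: 616 g used, total 214.
Replace gimbal camera with radio tag reader: the trade gains 24 net, giving 238 at 752 g.
Every other selection either busts 771 g or breaks a pairing rule or fails to beat 238.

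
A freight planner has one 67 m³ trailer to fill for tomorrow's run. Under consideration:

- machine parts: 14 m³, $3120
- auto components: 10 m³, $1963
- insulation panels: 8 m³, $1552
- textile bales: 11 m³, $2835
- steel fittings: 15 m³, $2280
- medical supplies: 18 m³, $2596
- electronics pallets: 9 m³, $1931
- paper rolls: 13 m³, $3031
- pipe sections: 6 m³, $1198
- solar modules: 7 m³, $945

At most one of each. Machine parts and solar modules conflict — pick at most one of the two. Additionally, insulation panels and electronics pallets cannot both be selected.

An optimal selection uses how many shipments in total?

6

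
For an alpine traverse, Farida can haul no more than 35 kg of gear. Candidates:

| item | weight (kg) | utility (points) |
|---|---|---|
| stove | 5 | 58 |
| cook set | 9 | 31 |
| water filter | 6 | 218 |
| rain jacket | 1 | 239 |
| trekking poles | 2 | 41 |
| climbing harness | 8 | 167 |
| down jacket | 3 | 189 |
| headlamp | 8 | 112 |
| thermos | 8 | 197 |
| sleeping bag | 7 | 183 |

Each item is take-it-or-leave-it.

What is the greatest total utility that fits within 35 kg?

1234

The ratio ordering already packs tightly: water filter + rain jacket + trekking poles + climbing harness + down jacket + thermos + sleeping bag, 35 kg, 1234.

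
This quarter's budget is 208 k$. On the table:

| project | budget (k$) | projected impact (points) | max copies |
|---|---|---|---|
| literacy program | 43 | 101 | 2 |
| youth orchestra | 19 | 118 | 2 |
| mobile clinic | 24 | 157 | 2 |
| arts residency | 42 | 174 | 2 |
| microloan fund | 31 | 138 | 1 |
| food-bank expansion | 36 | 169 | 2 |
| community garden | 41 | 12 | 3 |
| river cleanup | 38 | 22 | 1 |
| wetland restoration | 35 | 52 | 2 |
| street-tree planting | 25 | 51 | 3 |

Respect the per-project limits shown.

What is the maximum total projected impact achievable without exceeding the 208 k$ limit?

1067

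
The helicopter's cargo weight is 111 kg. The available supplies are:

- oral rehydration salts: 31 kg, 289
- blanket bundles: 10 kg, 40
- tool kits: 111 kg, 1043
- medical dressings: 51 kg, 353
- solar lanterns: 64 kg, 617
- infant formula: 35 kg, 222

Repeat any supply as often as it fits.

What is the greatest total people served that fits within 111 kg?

1043

Density check — solar lanterns 9.64, tool kits 9.40, oral rehydration salts 9.32 are the best per kg.
A density-first pass picks oral rehydration salts + blanket bundles + solar lanterns — 946 at 105 kg.
Dropping oral rehydration salts and blanket bundles and solar lanterns frees 105 kg; slotting in tool kits (111 kg) lifts the total to 1043 at 111 kg.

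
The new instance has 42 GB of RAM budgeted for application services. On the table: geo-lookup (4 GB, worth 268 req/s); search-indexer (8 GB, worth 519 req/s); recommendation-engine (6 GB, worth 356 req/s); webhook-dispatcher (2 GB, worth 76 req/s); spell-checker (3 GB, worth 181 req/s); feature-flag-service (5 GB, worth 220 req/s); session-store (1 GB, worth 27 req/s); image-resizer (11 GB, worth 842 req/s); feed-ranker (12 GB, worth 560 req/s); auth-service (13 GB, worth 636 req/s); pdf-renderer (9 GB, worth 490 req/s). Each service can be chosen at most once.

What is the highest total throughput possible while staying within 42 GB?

2683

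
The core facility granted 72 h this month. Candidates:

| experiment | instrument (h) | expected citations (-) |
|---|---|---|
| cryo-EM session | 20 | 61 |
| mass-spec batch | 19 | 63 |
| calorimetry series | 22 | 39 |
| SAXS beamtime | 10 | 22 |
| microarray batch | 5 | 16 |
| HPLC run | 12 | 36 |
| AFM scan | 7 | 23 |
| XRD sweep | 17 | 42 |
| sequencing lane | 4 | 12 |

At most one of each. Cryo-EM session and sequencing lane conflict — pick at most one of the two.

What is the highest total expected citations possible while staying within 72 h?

205

Cryo-EM session + mass-spec batch + SAXS beamtime + HPLC run + AFM scan uses 68 of the 72 h and totals 205.
Cryo-EM session + mass-spec batch + microarray batch + AFM scan + XRD sweep (68 h) also reaches 205 — a tie, but nothing goes higher.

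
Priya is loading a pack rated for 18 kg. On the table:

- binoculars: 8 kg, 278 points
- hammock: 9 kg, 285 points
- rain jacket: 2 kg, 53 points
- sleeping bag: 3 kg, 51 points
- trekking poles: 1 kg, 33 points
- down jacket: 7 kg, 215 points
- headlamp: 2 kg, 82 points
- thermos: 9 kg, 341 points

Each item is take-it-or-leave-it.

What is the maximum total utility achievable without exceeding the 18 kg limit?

652

The ratio heuristic lands on rain jacket + sleeping bag + trekking poles + headlamp + thermos (560) but leaves 1 kg idle.
Dropping rain jacket and sleeping bag and headlamp frees 7 kg; slotting in binoculars (8 kg) lifts the total to 652 at 18 kg.
Nothing else within 18 kg beats 652.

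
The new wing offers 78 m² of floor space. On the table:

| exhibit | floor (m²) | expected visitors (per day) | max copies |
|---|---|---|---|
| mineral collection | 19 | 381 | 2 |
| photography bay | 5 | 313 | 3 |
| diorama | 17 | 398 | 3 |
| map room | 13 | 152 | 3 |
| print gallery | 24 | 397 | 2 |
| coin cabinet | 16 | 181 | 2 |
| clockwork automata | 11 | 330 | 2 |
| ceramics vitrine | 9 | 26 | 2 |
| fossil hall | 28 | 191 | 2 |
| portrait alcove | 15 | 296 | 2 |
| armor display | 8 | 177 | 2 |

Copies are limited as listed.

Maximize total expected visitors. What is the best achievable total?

2470

Taking the top-ratio exhibits first gives 3×photography bay + 2×diorama + 2×clockwork automata for 2395 (71 m²).
Dropping diorama frees 17 m²; slotting in portrait alcove + armor display (23 m²) lifts the total to 2470 at 77 m².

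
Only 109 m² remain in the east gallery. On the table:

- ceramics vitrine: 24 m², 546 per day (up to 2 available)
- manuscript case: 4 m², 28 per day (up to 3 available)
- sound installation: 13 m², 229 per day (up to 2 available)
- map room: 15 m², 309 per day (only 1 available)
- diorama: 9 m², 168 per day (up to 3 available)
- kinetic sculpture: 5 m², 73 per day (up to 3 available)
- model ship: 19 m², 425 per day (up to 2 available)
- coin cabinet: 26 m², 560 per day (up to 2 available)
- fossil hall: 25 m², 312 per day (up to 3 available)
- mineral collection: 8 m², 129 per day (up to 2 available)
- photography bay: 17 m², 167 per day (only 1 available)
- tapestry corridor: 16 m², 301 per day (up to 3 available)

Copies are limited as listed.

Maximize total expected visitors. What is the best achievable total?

Greedy by ratio would take 2×ceramics vitrine + map room + 2×model ship + mineral collection: 109 m² used, total 2380.
Replace model ship and mineral collection with coin cabinet: the trade gains 6 net, giving 2386 at 108 m².
No other feasible combination exceeds 2386.

2386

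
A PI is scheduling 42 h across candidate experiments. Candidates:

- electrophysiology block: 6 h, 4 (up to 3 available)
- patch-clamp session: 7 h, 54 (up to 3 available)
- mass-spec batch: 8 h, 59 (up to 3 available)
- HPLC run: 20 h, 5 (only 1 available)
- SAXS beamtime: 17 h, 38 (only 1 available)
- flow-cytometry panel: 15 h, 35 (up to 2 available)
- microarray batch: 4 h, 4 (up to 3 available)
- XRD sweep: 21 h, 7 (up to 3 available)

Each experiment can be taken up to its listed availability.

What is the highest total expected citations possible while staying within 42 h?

Ranking by ratio (expected citations/h): patch-clamp session 7.71, mass-spec batch 7.38, flow-cytometry panel 2.33.
Filling by ratio: 3×patch-clamp session + 2×mass-spec batch + microarray batch for 284, with 1 h left unused.
Replace patch-clamp session with mass-spec batch: the trade gains 5 net, giving 289 at 42 h.
Every other selection either busts 42 h or exceeds an availability limit or fails to beat 289.

289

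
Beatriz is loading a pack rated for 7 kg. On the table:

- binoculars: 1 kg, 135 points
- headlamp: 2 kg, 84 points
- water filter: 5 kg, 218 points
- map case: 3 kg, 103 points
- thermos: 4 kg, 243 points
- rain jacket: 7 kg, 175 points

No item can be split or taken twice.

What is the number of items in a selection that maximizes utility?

3

Best achievable utility is 462.
For example binoculars + headlamp + thermos achieves it, using 7 kg.
All optima have 3 items.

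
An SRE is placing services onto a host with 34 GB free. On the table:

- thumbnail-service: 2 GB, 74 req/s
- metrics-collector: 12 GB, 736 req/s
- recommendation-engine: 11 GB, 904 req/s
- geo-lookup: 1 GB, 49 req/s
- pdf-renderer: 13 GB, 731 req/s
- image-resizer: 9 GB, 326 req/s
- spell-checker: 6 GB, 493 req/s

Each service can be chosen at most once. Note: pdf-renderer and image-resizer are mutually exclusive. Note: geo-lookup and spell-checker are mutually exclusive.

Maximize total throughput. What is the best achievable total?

Taking thumbnail-service + metrics-collector + recommendation-engine + spell-checker: 31 GB used, 2207 in throughput.
Runner-up thumbnail-service + recommendation-engine + pdf-renderer + spell-checker tops out at 2202.

2207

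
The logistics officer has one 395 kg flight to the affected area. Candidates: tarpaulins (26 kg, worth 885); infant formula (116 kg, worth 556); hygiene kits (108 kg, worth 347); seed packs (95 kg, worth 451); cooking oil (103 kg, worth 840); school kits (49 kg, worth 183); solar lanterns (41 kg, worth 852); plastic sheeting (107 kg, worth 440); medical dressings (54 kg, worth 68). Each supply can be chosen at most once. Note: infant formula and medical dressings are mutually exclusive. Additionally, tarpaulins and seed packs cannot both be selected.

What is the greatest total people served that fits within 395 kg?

Density check — tarpaulins 34.04, solar lanterns 20.78, cooking oil 8.16 are the best per kg.
Tarpaulins + infant formula + cooking oil + solar lanterns + plastic sheeting uses 393 of the 395 kg and totals 3573.
Nothing else feasible within 395 kg beats 3573.

3573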